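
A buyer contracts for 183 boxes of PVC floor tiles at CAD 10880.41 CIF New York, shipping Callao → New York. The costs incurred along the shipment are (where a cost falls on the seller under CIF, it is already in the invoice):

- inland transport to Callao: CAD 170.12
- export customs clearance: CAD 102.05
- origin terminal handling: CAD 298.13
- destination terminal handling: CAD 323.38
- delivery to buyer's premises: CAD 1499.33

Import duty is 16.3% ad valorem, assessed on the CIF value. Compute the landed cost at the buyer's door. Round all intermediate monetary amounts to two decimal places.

CIF: the seller pays costs through ocean freight and marine insurance to the destination port.
Already in the invoice (seller's account under CIF): inland to port, export clearance, origin terminal — exclude.
The CIF price already equals the CIF value: 10880.41
Import duty = 10880.41 × 16.3% = 1773.51
Buyer bears: destination terminal 323.38 + delivery 1499.33 + duty 1773.51 = 3596.22
Landed cost = invoice 10880.41 + 3596.22 = 14476.63

Total landed cost: CAD 14476.63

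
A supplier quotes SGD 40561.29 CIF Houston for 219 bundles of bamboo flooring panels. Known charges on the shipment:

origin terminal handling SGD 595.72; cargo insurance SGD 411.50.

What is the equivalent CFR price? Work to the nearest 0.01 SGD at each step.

Not relevant to the conversion: origin terminal — on the seller under both CIF and CFR; already in the CIF price and stays in the CFR price.
From CIF to CFR, the seller no longer bears: insurance.
CFR price = 40561.29 − 411.50 = 40149.79

CFR price: SGD 40149.79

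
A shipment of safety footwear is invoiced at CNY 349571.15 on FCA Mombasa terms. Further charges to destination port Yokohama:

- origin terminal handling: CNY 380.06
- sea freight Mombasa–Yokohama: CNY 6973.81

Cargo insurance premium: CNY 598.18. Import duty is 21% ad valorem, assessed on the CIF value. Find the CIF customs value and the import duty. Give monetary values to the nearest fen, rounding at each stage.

CIF value: CNY 357523.20; import duty: CNY 75079.87

CIF = FCA price + pre-shipment costs + freight + insurance
CIF = 349571.15 + 380.06 + 6973.81 + 598.18 = 357523.20
Import duty = 357523.20 × 21% = 75079.87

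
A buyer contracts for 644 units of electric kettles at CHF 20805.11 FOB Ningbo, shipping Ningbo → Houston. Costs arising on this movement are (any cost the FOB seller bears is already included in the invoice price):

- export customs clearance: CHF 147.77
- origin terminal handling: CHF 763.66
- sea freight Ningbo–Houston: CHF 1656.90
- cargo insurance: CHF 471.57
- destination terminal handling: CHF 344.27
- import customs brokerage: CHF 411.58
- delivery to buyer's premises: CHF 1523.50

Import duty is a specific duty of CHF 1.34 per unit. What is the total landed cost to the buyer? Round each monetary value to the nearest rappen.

FOB: the seller bears costs until goods are on board at the origin port; the buyer bears freight, insurance and all costs thereafter.
Already in the invoice (seller's account under FOB): export clearance, origin terminal — exclude.
CIF value = FOB price + freight + insurance = 20805.11 + 1656.90 + 471.57 = 22933.58
Import duty = 644 × 1.34 = 862.96
Buyer bears: freight 1656.90 + insurance 471.57 + destination terminal 344.27 + brokerage 411.58 + delivery 1523.50 + duty 862.96 = 5270.78
Landed cost = invoice 20805.11 + 5270.78 = 26075.89

Total landed cost: CHF 26075.89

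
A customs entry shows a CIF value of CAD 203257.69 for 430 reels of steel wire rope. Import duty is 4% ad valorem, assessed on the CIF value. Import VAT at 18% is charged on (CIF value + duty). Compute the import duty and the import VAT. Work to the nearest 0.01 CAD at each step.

Import duty: CAD 8130.31; import VAT: CAD 38049.84

Import duty = 203257.69 × 4% = 8130.31
VAT base = CIF + duty = 203257.69 + 8130.31 = 211388.00
Import VAT = 211388.00 × 18% = 38049.84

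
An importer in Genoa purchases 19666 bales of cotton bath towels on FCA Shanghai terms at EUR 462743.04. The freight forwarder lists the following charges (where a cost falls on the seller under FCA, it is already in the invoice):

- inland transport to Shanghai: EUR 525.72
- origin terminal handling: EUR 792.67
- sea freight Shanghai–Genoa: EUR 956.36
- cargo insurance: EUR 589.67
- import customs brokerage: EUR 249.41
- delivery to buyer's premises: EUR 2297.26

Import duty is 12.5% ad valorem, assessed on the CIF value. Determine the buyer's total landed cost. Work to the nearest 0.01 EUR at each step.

FCA: the seller delivers export-cleared goods to the carrier; the buyer bears costs from that point.
Already in the invoice (seller's account under FCA): inland to port — exclude.
CIF value = FCA price + origin terminal + freight + insurance = 462743.04 + 792.67 + 956.36 + 589.67 = 465081.74
Import duty = 465081.74 × 12.5% = 58135.22
Buyer bears: origin terminal 792.67 + freight 956.36 + insurance 589.67 + brokerage 249.41 + delivery 2297.26 + duty 58135.22 = 63020.59
Landed cost = invoice 462743.04 + 63020.59 = 525763.63

Total landed cost: EUR 525763.63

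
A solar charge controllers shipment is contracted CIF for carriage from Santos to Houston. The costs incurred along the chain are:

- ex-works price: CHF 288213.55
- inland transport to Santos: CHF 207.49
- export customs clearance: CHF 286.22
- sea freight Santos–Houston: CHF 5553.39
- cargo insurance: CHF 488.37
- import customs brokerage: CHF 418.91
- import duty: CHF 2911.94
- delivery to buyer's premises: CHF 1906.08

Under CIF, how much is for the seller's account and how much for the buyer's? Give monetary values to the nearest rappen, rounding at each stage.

CIF: the seller pays costs through ocean freight and marine insurance to the destination port.
Seller's account: goods 288213.55 + inland to port 207.49 + export clearance 286.22 + freight 5553.39 + insurance 488.37 = 294749.02
Buyer's account: brokerage 418.91 + duty 2911.94 + delivery 1906.08 = 5236.93

Seller: CHF 294749.02; buyer: CHF 5236.93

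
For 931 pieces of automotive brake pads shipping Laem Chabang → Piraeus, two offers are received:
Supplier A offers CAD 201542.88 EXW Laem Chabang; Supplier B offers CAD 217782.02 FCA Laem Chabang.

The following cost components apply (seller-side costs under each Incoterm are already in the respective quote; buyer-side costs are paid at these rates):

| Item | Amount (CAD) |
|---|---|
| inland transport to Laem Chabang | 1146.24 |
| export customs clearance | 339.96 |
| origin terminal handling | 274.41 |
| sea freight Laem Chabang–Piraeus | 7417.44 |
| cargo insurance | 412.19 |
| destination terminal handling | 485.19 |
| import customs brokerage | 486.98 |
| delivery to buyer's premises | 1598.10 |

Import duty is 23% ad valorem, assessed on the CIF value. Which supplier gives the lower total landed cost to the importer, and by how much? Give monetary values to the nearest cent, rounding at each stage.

Supplier A is cheaper by CAD 18146.11

Supplier A (EXW):
CIF value = EXW price + inland to port + export clearance + origin terminal + freight + insurance = 201542.88 + 1146.24 + 339.96 + 274.41 + 7417.44 + 412.19 = 211133.12
Import duty = 211133.12 × 23% = 48560.62
Buyer bears (A): 1146.24 + 339.96 + 274.41 + 7417.44 + 412.19 + 485.19 + 486.98 + 1598.10 = 12160.51
Landed cost (A) = invoice 201542.88 + 12160.51 + duty 48560.62 = 262264.01
Supplier B (FCA):
CIF value = FCA price + origin terminal + freight + insurance = 217782.02 + 274.41 + 7417.44 + 412.19 = 225886.06
Import duty = 225886.06 × 23% = 51953.79
Buyer bears (B): 274.41 + 7417.44 + 412.19 + 485.19 + 486.98 + 1598.10 = 10674.31
Landed cost (B) = invoice 217782.02 + 10674.31 + duty 51953.79 = 280410.12
Difference = |262264.01 − 280410.12| = 18146.11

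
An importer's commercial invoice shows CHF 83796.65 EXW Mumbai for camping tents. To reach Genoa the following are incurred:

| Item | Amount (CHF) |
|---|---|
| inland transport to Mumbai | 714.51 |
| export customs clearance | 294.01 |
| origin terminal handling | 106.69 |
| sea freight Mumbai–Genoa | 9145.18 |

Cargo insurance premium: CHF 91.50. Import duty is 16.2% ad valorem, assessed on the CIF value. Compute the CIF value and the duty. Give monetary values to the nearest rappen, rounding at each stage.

CIF = EXW price + pre-shipment costs + freight + insurance
CIF = 83796.65 + 714.51 + 294.01 + 106.69 + 9145.18 + 91.50 = 94148.54
Import duty = 94148.54 × 16.2% = 15252.06

CIF value: CHF 94148.54; import duty: CHF 15252.06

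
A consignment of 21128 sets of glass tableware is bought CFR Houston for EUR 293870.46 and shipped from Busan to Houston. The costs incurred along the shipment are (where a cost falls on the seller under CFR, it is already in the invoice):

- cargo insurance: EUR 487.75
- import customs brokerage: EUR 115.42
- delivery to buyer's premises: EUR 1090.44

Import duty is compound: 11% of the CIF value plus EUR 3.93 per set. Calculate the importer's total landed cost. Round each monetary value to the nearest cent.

Total landed cost: EUR 410976.51

CFR: the seller pays costs through ocean freight to the destination port, but not insurance.
CIF value = CFR price + insurance = 293870.46 + 487.75 = 294358.21
Ad valorem component: 294358.21 × 11% = 32379.40
Specific component: 21128 × 3.93 = 83033.04
Import duty = 32379.40 + 83033.04 = 115412.44
Buyer bears: insurance 487.75 + brokerage 115.42 + delivery 1090.44 + duty 115412.44 = 117106.05
Landed cost = invoice 293870.46 + 117106.05 = 410976.51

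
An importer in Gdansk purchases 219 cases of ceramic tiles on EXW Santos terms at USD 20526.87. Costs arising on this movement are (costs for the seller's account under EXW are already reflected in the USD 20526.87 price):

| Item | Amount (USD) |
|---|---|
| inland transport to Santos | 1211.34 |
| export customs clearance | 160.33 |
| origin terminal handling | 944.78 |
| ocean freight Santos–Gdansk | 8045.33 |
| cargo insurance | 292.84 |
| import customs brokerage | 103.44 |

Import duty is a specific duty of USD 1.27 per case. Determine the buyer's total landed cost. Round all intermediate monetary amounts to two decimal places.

Total landed cost: USD 31563.06

EXW: the seller makes goods available at their premises; the buyer bears all onward costs.
CIF value = EXW price + inland to port + export clearance + origin terminal + freight + insurance = 20526.87 + 1211.34 + 160.33 + 944.78 + 8045.33 + 292.84 = 31181.49
Import duty = 219 × 1.27 = 278.13
Buyer bears: inland to port 1211.34 + export clearance 160.33 + origin terminal 944.78 + freight 8045.33 + insurance 292.84 + brokerage 103.44 + duty 278.13 = 11036.19
Landed cost = invoice 20526.87 + 11036.19 = 31563.06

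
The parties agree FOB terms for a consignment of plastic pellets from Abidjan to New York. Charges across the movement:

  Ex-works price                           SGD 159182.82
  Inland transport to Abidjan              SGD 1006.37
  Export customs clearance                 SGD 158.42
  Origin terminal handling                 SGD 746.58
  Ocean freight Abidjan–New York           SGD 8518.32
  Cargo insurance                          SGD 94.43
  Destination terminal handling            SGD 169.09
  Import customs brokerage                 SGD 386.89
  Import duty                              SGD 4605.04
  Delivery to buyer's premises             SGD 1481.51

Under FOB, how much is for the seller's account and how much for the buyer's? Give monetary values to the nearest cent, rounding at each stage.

FOB: the seller bears costs until goods are on board at the origin port; the buyer bears freight, insurance and all costs thereafter.
Seller's account: goods 159182.82 + inland to port 1006.37 + export clearance 158.42 + origin terminal 746.58 = 161094.19
Buyer's account: freight 8518.32 + insurance 94.43 + destination terminal 169.09 + brokerage 386.89 + duty 4605.04 + delivery 1481.51 = 15255.28

Seller: SGD 161094.19; buyer: SGD 15255.28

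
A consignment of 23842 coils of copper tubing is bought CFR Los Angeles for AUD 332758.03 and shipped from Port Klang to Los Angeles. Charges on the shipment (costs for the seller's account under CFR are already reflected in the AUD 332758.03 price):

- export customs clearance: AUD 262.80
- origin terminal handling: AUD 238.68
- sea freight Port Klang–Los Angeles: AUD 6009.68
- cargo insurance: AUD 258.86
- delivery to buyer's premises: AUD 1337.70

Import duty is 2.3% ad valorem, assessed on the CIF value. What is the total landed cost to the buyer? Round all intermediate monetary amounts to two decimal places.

Total landed cost: AUD 342013.98

CFR: the seller pays costs through ocean freight to the destination port, but not insurance.
Already in the invoice (seller's account under CFR): export clearance, origin terminal, freight — exclude.
CIF value = CFR price + insurance = 332758.03 + 258.86 = 333016.89
Import duty = 333016.89 × 2.3% = 7659.39
Buyer bears: insurance 258.86 + delivery 1337.70 + duty 7659.39 = 9255.95
Landed cost = invoice 332758.03 + 9255.95 = 342013.98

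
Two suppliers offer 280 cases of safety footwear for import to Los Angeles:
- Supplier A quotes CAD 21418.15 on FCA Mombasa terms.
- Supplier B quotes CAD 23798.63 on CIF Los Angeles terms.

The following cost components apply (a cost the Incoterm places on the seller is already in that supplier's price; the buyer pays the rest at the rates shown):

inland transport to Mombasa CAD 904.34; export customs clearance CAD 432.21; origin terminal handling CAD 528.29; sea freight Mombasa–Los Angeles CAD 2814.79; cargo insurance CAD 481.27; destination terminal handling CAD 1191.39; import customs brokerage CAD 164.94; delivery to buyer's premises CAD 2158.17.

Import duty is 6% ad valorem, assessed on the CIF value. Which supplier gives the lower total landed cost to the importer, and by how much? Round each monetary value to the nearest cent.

Supplier A (FCA):
CIF value = FCA price + origin terminal + freight + insurance = 21418.15 + 528.29 + 2814.79 + 481.27 = 25242.50
Import duty = 25242.50 × 6% = 1514.55
Buyer bears (A): 528.29 + 2814.79 + 481.27 + 1191.39 + 164.94 + 2158.17 = 7338.85
Landed cost (A) = invoice 21418.15 + 7338.85 + duty 1514.55 = 30271.55
Supplier B (CIF):
The CIF price already equals the CIF value: 23798.63
Import duty = 23798.63 × 6% = 1427.92
Buyer bears (B): 1191.39 + 164.94 + 2158.17 = 3514.50
Landed cost (B) = invoice 23798.63 + 3514.50 + duty 1427.92 = 28741.05
Difference = |30271.55 − 28741.05| = 1530.50

Supplier B is cheaper by CAD 1530.50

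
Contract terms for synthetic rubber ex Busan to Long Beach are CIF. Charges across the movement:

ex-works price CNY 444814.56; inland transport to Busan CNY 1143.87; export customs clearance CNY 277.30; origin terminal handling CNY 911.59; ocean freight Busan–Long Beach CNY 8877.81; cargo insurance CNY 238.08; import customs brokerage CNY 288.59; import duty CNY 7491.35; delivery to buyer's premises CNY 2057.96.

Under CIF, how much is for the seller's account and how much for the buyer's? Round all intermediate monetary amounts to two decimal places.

Seller: CNY 456263.21; buyer: CNY 9837.90

CIF: the seller pays costs through ocean freight and marine insurance to the destination port.
Seller's account: goods 444814.56 + inland to port 1143.87 + export clearance 277.30 + origin terminal 911.59 + freight 8877.81 + insurance 238.08 = 456263.21
Buyer's account: brokerage 288.59 + duty 7491.35 + delivery 2057.96 = 9837.90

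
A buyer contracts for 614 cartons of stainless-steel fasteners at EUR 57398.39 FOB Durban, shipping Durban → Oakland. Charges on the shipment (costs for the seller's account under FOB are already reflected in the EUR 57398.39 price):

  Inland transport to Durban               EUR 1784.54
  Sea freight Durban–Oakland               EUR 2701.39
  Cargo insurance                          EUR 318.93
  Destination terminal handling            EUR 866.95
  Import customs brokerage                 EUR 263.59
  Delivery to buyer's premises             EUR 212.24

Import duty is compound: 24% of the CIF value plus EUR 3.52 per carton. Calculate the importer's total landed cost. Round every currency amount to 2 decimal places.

FOB: the seller bears costs until goods are on board at the origin port; the buyer bears freight, insurance and all costs thereafter.
Already in the invoice (seller's account under FOB): inland to port — exclude.
CIF value = FOB price + freight + insurance = 57398.39 + 2701.39 + 318.93 = 60418.71
Ad valorem component: 60418.71 × 24% = 14500.49
Specific component: 614 × 3.52 = 2161.28
Import duty = 14500.49 + 2161.28 = 16661.77
Buyer bears: freight 2701.39 + insurance 318.93 + destination terminal 866.95 + brokerage 263.59 + delivery 212.24 + duty 16661.77 = 21024.87
Landed cost = invoice 57398.39 + 21024.87 = 78423.26

Total landed cost: EUR 78423.26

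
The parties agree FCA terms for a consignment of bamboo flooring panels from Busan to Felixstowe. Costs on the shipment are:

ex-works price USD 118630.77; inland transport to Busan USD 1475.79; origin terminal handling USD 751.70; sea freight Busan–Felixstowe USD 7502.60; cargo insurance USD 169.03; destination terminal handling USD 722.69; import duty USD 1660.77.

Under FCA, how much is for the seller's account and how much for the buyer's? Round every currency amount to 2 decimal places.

Seller: USD 120106.56; buyer: USD 10806.79

FCA: the seller delivers export-cleared goods to the carrier; the buyer bears costs from that point.
Seller's account: goods 118630.77 + inland to port 1475.79 = 120106.56
Buyer's account: origin terminal 751.70 + freight 7502.60 + insurance 169.03 + destination terminal 722.69 + duty 1660.77 = 10806.79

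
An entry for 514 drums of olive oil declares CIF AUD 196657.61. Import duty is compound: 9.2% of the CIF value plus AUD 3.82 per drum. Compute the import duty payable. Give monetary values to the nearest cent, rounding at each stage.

Ad valorem component: 196657.61 × 9.2% = 18092.50
Specific component: 514 × 3.82 = 1963.48
Import duty = 18092.50 + 1963.48 = 20055.98

Import duty: AUD 20055.98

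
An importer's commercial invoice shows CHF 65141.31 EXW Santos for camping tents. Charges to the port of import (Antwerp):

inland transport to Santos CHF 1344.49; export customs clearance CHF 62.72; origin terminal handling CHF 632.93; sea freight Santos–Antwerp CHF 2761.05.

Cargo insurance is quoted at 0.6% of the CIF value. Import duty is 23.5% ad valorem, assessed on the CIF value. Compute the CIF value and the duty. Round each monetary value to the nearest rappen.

CIF value: CHF 70364.69; import duty: CHF 16535.70

Let C be the CIF value. C = EXW price + pre-shipment costs + freight + 0.6% × C
C − 0.6% × C = 65141.31 + 1344.49 + 62.72 + 632.93 + 2761.05
0.994 × C = 69942.50
C = 69942.50 / 0.994 = 70364.69
Insurance premium = 0.6% × 70364.69 = 422.19
Import duty = 70364.69 × 23.5% = 16535.70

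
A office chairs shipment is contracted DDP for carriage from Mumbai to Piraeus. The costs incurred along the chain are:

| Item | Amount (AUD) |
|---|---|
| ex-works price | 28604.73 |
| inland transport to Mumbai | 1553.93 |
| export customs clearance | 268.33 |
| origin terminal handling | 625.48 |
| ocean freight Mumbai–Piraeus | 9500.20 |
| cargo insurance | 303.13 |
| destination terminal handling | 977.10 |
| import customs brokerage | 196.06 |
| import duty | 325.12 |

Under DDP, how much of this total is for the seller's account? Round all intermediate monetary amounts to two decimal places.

Seller's account: AUD 42354.08

DDP: the seller bears all costs including import duty.
Seller's account: goods 28604.73 + inland to port 1553.93 + export clearance 268.33 + origin terminal 625.48 + freight 9500.20 + insurance 303.13 + destination terminal 977.10 + brokerage 196.06 + duty 325.12 = 42354.08
Buyer's account: 0.00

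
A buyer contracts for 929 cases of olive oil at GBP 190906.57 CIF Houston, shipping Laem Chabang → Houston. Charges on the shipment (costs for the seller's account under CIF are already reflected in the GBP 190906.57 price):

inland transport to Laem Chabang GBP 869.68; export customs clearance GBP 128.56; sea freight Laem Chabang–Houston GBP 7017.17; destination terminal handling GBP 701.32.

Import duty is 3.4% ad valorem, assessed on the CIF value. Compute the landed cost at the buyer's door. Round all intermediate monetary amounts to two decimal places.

CIF: the seller pays costs through ocean freight and marine insurance to the destination port.
Already in the invoice (seller's account under CIF): inland to port, export clearance, freight — exclude.
The CIF price already equals the CIF value: 190906.57
Import duty = 190906.57 × 3.4% = 6490.82
Buyer bears: destination terminal 701.32 + duty 6490.82 = 7192.14
Landed cost = invoice 190906.57 + 7192.14 = 198098.71

Total landed cost: GBP 198098.71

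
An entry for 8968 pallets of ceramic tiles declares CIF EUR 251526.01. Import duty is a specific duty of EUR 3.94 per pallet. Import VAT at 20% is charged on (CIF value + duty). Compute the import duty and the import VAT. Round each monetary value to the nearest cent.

Import duty: EUR 35333.92; import VAT: EUR 57371.99

Import duty = 8968 × 3.94 = 35333.92
VAT base = CIF + duty = 251526.01 + 35333.92 = 286859.93
Import VAT = 286859.93 × 20% = 57371.99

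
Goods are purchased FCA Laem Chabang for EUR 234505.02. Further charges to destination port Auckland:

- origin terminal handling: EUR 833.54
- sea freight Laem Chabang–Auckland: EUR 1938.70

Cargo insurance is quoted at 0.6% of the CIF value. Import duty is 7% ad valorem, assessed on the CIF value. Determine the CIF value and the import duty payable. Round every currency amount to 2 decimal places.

Let C be the CIF value. C = FCA price + pre-shipment costs + freight + 0.6% × C
C − 0.6% × C = 234505.02 + 833.54 + 1938.70
0.994 × C = 237277.26
C = 237277.26 / 0.994 = 238709.52
Insurance premium = 0.6% × 238709.52 = 1432.26
Import duty = 238709.52 × 7% = 16709.67

CIF value: EUR 238709.52; import duty: EUR 16709.67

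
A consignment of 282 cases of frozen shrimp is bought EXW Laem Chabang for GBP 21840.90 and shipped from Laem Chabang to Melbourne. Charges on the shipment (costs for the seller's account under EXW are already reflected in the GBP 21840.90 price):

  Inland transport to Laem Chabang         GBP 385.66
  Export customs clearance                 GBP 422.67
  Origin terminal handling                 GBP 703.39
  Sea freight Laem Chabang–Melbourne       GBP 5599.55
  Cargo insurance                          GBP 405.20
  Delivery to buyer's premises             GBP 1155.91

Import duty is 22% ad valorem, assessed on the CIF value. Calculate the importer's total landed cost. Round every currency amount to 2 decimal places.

Total landed cost: GBP 36971.90

EXW: the seller makes goods available at their premises; the buyer bears all onward costs.
CIF value = EXW price + inland to port + export clearance + origin terminal + freight + insurance = 21840.90 + 385.66 + 422.67 + 703.39 + 5599.55 + 405.20 = 29357.37
Import duty = 29357.37 × 22% = 6458.62
Buyer bears: inland to port 385.66 + export clearance 422.67 + origin terminal 703.39 + freight 5599.55 + insurance 405.20 + delivery 1155.91 + duty 6458.62 = 15131.00
Landed cost = invoice 21840.90 + 15131.00 = 36971.90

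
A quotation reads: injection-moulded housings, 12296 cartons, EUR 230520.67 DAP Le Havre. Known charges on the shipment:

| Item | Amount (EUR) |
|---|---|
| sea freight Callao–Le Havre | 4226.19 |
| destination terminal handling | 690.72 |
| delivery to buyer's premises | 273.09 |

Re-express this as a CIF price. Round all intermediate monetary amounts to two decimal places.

Not relevant to the conversion: freight — on the seller under both DAP and CIF; already in the DAP price and stays in the CIF price.
From DAP to CIF, the seller no longer bears: destination terminal, delivery.
CIF price = 230520.67 − 690.72 − 273.09 = 229556.86

CIF price: EUR 229556.86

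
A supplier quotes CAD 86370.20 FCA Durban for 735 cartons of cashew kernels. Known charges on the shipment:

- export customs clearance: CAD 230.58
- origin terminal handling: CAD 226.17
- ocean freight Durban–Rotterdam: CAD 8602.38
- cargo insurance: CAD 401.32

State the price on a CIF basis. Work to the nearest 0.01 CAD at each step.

CIF price: CAD 95600.07

Not relevant to the conversion: export clearance — on the seller under both FCA and CIF; already in the FCA price and stays in the CIF price.
From FCA to CIF, the seller additionally bears: origin terminal, freight, insurance.
CIF price = 86370.20 + 226.17 + 8602.38 + 401.32 = 95600.07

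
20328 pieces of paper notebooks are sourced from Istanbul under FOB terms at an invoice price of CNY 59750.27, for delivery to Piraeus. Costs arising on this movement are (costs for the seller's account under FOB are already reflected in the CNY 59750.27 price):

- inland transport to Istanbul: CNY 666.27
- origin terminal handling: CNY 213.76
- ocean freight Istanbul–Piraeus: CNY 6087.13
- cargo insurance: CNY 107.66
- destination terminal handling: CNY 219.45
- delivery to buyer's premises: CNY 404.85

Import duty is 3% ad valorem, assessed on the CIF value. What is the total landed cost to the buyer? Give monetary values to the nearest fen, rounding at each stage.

FOB: the seller bears costs until goods are on board at the origin port; the buyer bears freight, insurance and all costs thereafter.
Already in the invoice (seller's account under FOB): inland to port, origin terminal — exclude.
CIF value = FOB price + freight + insurance = 59750.27 + 6087.13 + 107.66 = 65945.06
Import duty = 65945.06 × 3% = 1978.35
Buyer bears: freight 6087.13 + insurance 107.66 + destination terminal 219.45 + delivery 404.85 + duty 1978.35 = 8797.44
Landed cost = invoice 59750.27 + 8797.44 = 68547.71

Total landed cost: CNY 68547.71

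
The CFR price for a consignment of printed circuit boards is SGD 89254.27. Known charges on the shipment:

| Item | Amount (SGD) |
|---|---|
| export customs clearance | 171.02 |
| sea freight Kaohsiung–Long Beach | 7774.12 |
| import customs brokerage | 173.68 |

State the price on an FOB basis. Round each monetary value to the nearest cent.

FOB price: SGD 81480.15

Not relevant to the conversion: export clearance — on the seller under both CFR and FOB; already in the CFR price and stays in the FOB price. brokerage — on the buyer under both terms; not part of either seller's price.
From CFR to FOB, the seller no longer bears: freight.
FOB price = 89254.27 − 7774.12 = 81480.15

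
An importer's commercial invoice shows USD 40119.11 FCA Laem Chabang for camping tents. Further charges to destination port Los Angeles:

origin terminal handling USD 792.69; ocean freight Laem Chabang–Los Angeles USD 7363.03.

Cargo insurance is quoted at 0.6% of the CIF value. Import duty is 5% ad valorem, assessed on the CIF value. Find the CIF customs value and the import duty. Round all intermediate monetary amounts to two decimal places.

Let C be the CIF value. C = FCA price + pre-shipment costs + freight + 0.6% × C
C − 0.6% × C = 40119.11 + 792.69 + 7363.03
0.994 × C = 48274.83
C = 48274.83 / 0.994 = 48566.23
Insurance premium = 0.6% × 48566.23 = 291.40
Import duty = 48566.23 × 5% = 2428.31

CIF value: USD 48566.23; import duty: USD 2428.31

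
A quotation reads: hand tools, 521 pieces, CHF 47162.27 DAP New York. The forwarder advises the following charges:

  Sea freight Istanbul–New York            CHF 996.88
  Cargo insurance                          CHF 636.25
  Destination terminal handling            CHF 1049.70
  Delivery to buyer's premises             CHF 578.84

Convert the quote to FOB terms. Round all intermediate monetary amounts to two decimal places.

From DAP to FOB, the seller no longer bears: freight, insurance, destination terminal, delivery.
FOB price = 47162.27 − 996.88 − 636.25 − 1049.70 − 578.84 = 43900.60

FOB price: CHF 43900.60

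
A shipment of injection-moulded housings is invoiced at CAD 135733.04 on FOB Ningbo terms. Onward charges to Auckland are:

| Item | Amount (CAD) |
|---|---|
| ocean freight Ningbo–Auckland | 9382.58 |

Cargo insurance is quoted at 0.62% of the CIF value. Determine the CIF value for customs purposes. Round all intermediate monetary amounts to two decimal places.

CIF value: CAD 146020.95

Let C be the CIF value. C = FOB price + freight + 0.62% × C
C − 0.62% × C = 135733.04 + 9382.58
0.9938 × C = 145115.62
C = 145115.62 / 0.9938 = 146020.95
Insurance premium = 0.62% × 146020.95 = 905.33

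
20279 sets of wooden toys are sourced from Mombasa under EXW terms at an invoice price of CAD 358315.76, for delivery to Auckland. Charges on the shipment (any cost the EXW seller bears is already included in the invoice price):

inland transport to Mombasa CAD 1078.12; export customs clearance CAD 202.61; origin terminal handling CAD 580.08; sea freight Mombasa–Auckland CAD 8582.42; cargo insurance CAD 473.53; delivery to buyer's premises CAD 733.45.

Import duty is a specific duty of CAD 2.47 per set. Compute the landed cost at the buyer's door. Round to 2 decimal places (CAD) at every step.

EXW: the seller makes goods available at their premises; the buyer bears all onward costs.
CIF value = EXW price + inland to port + export clearance + origin terminal + freight + insurance = 358315.76 + 1078.12 + 202.61 + 580.08 + 8582.42 + 473.53 = 369232.52
Import duty = 20279 × 2.47 = 50089.13
Buyer bears: inland to port 1078.12 + export clearance 202.61 + origin terminal 580.08 + freight 8582.42 + insurance 473.53 + delivery 733.45 + duty 50089.13 = 61739.34
Landed cost = invoice 358315.76 + 61739.34 = 420055.10

Total landed cost: CAD 420055.10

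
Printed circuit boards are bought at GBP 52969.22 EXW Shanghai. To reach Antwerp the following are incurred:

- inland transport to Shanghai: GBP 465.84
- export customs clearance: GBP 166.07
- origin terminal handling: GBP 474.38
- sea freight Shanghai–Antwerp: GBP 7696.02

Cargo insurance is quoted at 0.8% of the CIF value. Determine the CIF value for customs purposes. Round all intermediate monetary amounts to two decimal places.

CIF value: GBP 62269.69

Let C be the CIF value. C = EXW price + pre-shipment costs + freight + 0.8% × C
C − 0.8% × C = 52969.22 + 465.84 + 166.07 + 474.38 + 7696.02
0.992 × C = 61771.53
C = 61771.53 / 0.992 = 62269.69
Insurance premium = 0.8% × 62269.69 = 498.16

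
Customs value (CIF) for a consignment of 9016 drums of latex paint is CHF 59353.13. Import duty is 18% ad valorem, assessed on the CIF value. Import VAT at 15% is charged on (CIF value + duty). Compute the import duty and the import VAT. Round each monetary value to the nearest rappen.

Import duty: CHF 10683.56; import VAT: CHF 10505.50

Import duty = 59353.13 × 18% = 10683.56
VAT base = CIF + duty = 59353.13 + 10683.56 = 70036.69
Import VAT = 70036.69 × 15% = 10505.50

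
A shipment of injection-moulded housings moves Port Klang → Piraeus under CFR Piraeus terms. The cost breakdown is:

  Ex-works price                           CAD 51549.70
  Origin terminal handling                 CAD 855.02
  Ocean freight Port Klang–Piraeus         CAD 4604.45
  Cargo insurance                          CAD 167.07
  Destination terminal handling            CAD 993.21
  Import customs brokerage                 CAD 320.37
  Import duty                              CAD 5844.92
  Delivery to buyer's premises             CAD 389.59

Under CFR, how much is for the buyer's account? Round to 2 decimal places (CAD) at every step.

Buyer's account: CAD 7715.16

CFR: the seller pays costs through ocean freight to the destination port, but not insurance.
Seller's account: goods 51549.70 + origin terminal 855.02 + freight 4604.45 = 57009.17
Buyer's account: insurance 167.07 + destination terminal 993.21 + brokerage 320.37 + duty 5844.92 + delivery 389.59 = 7715.16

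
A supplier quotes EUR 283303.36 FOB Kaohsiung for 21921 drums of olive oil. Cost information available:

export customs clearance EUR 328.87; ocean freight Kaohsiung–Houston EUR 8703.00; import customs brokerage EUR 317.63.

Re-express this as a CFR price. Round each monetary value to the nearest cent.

CFR price: EUR 292006.36

Not relevant to the conversion: export clearance — on the seller under both FOB and CFR; already in the FOB price and stays in the CFR price. brokerage — on the buyer under both terms; not part of either seller's price.
From FOB to CFR, the seller additionally bears: freight.
CFR price = 283303.36 + 8703.00 = 292006.36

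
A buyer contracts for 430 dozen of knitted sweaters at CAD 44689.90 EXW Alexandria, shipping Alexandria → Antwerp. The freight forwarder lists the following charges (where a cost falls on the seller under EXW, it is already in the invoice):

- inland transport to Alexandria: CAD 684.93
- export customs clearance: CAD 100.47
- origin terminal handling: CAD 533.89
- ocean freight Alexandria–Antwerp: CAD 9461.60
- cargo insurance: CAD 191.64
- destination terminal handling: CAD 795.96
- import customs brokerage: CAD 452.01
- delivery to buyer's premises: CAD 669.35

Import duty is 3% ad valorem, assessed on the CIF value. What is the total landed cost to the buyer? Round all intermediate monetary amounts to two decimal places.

EXW: the seller makes goods available at their premises; the buyer bears all onward costs.
CIF value = EXW price + inland to port + export clearance + origin terminal + freight + insurance = 44689.90 + 684.93 + 100.47 + 533.89 + 9461.60 + 191.64 = 55662.43
Import duty = 55662.43 × 3% = 1669.87
Buyer bears: inland to port 684.93 + export clearance 100.47 + origin terminal 533.89 + freight 9461.60 + insurance 191.64 + destination terminal 795.96 + brokerage 452.01 + delivery 669.35 + duty 1669.87 = 14559.72
Landed cost = invoice 44689.90 + 14559.72 = 59249.62

Total landed cost: CAD 59249.62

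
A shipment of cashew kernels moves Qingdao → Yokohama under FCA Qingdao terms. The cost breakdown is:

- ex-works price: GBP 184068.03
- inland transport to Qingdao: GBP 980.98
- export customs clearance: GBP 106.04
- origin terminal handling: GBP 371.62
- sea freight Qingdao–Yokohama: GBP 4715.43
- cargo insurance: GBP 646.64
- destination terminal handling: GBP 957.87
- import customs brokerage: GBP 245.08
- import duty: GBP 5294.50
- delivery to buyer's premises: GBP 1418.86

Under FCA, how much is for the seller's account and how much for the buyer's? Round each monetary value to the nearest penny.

FCA: the seller delivers export-cleared goods to the carrier; the buyer bears costs from that point.
Seller's account: goods 184068.03 + inland to port 980.98 + export clearance 106.04 = 185155.05
Buyer's account: origin terminal 371.62 + freight 4715.43 + insurance 646.64 + destination terminal 957.87 + brokerage 245.08 + duty 5294.50 + delivery 1418.86 = 13650.00

Seller: GBP 185155.05; buyer: GBP 13650.00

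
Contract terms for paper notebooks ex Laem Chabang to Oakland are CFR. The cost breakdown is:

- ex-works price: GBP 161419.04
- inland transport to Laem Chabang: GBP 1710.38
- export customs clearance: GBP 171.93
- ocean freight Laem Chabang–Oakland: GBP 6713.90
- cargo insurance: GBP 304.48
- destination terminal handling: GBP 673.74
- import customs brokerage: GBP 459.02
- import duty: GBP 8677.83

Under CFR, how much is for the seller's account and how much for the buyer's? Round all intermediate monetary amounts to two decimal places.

Seller: GBP 170015.25; buyer: GBP 10115.07

CFR: the seller pays costs through ocean freight to the destination port, but not insurance.
Seller's account: goods 161419.04 + inland to port 1710.38 + export clearance 171.93 + freight 6713.90 = 170015.25
Buyer's account: insurance 304.48 + destination terminal 673.74 + brokerage 459.02 + duty 8677.83 = 10115.07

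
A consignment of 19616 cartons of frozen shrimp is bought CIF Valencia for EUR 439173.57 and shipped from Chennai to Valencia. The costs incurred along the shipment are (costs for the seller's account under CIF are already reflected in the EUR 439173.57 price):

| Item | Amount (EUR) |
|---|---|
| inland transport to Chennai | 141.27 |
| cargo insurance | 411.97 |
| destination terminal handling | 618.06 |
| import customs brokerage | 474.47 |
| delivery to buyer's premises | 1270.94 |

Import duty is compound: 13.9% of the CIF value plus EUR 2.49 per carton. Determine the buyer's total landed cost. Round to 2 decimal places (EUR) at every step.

Total landed cost: EUR 551426.01

CIF: the seller pays costs through ocean freight and marine insurance to the destination port.
Already in the invoice (seller's account under CIF): inland to port, insurance — exclude.
The CIF price already equals the CIF value: 439173.57
Ad valorem component: 439173.57 × 13.9% = 61045.13
Specific component: 19616 × 2.49 = 48843.84
Import duty = 61045.13 + 48843.84 = 109888.97
Buyer bears: destination terminal 618.06 + brokerage 474.47 + delivery 1270.94 + duty 109888.97 = 112252.44
Landed cost = invoice 439173.57 + 112252.44 = 551426.01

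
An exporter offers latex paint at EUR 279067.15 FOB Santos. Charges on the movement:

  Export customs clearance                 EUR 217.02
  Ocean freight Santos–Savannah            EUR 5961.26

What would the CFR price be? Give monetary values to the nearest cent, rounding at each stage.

Not relevant to the conversion: export clearance — on the seller under both FOB and CFR; already in the FOB price and stays in the CFR price.
From FOB to CFR, the seller additionally bears: freight.
CFR price = 279067.15 + 5961.26 = 285028.41

CFR price: EUR 285028.41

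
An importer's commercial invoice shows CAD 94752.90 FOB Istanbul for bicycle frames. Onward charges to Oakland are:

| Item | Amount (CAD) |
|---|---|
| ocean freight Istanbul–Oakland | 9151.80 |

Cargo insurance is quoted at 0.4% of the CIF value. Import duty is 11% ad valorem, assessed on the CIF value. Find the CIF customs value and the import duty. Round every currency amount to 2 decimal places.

Let C be the CIF value. C = FOB price + freight + 0.4% × C
C − 0.4% × C = 94752.90 + 9151.80
0.996 × C = 103904.70
C = 103904.70 / 0.996 = 104321.99
Insurance premium = 0.4% × 104321.99 = 417.29
Import duty = 104321.99 × 11% = 11475.42

CIF value: CAD 104321.99; import duty: CAD 11475.42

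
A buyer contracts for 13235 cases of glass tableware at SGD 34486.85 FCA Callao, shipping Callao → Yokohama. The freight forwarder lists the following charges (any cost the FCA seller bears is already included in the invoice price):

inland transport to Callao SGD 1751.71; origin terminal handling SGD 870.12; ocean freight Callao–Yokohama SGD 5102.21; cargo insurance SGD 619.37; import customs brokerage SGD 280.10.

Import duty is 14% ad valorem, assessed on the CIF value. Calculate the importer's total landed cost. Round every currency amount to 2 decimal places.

Total landed cost: SGD 47109.65

FCA: the seller delivers export-cleared goods to the carrier; the buyer bears costs from that point.
Already in the invoice (seller's account under FCA): inland to port — exclude.
CIF value = FCA price + origin terminal + freight + insurance = 34486.85 + 870.12 + 5102.21 + 619.37 = 41078.55
Import duty = 41078.55 × 14% = 5751.00
Buyer bears: origin terminal 870.12 + freight 5102.21 + insurance 619.37 + brokerage 280.10 + duty 5751.00 = 12622.80
Landed cost = invoice 34486.85 + 12622.80 = 47109.65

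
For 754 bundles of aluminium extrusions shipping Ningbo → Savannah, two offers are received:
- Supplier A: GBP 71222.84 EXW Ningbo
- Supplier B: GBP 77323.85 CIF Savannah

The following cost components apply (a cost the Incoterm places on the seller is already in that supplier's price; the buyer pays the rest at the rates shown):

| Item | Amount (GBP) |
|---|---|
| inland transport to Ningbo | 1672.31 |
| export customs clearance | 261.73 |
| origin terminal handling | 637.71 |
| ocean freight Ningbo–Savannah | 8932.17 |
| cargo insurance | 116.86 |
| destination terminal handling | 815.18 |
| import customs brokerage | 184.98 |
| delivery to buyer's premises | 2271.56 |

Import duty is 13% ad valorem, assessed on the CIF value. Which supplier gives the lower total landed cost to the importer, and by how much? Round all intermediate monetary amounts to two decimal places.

Supplier B is cheaper by GBP 6237.34

Supplier A (EXW):
CIF value = EXW price + inland to port + export clearance + origin terminal + freight + insurance = 71222.84 + 1672.31 + 261.73 + 637.71 + 8932.17 + 116.86 = 82843.62
Import duty = 82843.62 × 13% = 10769.67
Buyer bears (A): 1672.31 + 261.73 + 637.71 + 8932.17 + 116.86 + 815.18 + 184.98 + 2271.56 = 14892.50
Landed cost (A) = invoice 71222.84 + 14892.50 + duty 10769.67 = 96885.01
Supplier B (CIF):
The CIF price already equals the CIF value: 77323.85
Import duty = 77323.85 × 13% = 10052.10
Buyer bears (B): 815.18 + 184.98 + 2271.56 = 3271.72
Landed cost (B) = invoice 77323.85 + 3271.72 + duty 10052.10 = 90647.67
Difference = |96885.01 − 90647.67| = 6237.34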